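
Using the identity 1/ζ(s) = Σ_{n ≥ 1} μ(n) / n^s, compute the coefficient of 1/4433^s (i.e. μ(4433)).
μ(4433) = -1

Factor n = 4433 = 11 · 13 · 31. μ(n) = 0 if any exponent ≥ 2 (not squarefree); otherwise μ(n) = (−1)^{ω(n)} where ω(n) is the number of distinct prime factors. Applying: μ(4433) = -1.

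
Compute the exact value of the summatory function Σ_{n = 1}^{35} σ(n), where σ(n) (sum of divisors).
Σ_{n ≤ 35} σ(n) = 1007

Compute σ(n) for each 1 ≤ n ≤ 35: σ(1) = 1, σ(2) = 3, σ(3) = 4, σ(4) = 7, σ(5) = 6, σ(6) = 12, σ(7) = 8, σ(8) = 15, σ(9) = 13, σ(10) = 18, σ(11) = 12, σ(12) = 28, σ(13) = 14, σ(14) = 24, σ(15) = 24, σ(16) = 31, σ(17) = 18, σ(18) = 39, σ(19) = 20, σ(20) = 42, σ(21) = 32, σ(22) = 36, σ(23) = 24, σ(24) = 60, σ(25) = 31, σ(26) = 42, σ(27) = 40, σ(28) = 56, σ(29) = 30, σ(30) = 72, σ(31) = 32, σ(32) = 63, σ(33) = 48, σ(34) = 54, σ(35) = 48. Summing all 35 values: 1007. (Average order: Σ_{n ≤ x} σ(n) ~ (π²/12) x². For x = 35, (π²/12)·35² ≈ 1007.52.)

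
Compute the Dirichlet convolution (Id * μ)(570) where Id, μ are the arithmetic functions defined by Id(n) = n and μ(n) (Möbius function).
(Id * μ)(570) = 144

Divisors of 570: [1, 2, 3, 5, 6, 10, 15, 19, 30, 38, 57, 95, 114, 190, 285, 570]. For each d | 570:
  d = 1: Id(1) · μ(570/1) = 1 · 1 = 1
  d = 2: Id(2) · μ(570/2) = 2 · -1 = -2
  d = 3: Id(3) · μ(570/3) = 3 · -1 = -3
  d = 5: Id(5) · μ(570/5) = 5 · -1 = -5
  d = 6: Id(6) · μ(570/6) = 6 · 1 = 6
  d = 10: Id(10) · μ(570/10) = 10 · 1 = 10
  d = 15: Id(15) · μ(570/15) = 15 · 1 = 15
  d = 19: Id(19) · μ(570/19) = 19 · -1 = -19
  d = 30: Id(30) · μ(570/30) = 30 · -1 = -30
  d = 38: Id(38) · μ(570/38) = 38 · 1 = 38
  d = 57: Id(57) · μ(570/57) = 57 · 1 = 57
  d = 95: Id(95) · μ(570/95) = 95 · 1 = 95
  d = 114: Id(114) · μ(570/114) = 114 · -1 = -114
  d = 190: Id(190) · μ(570/190) = 190 · -1 = -190
  d = 285: Id(285) · μ(570/285) = 285 · -1 = -285
  d = 570: Id(570) · μ(570/570) = 570 · 1 = 570
Summing: (Id * μ)(570) = 1 + -2 + -3 + -5 + 6 + 10 + 15 + -19 + -30 + 38 + 57 + 95 + -114 + -190 + -285 + 570 = 144.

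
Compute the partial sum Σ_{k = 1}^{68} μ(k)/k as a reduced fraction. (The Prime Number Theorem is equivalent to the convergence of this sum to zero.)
Σ μ(k)/k = 1690811146852662245882/1309720258513377842646515

Values of μ(k) for 1 ≤ k ≤ 68: μ(1) = 1, μ(2) = -1, μ(3) = -1, μ(5) = -1, μ(6) = 1, μ(7) = -1, μ(10) = 1, μ(11) = -1, μ(13) = -1, μ(14) = 1, μ(15) = 1, μ(17) = -1, μ(19) = -1, μ(21) = 1, μ(22) = 1, μ(23) = -1, μ(26) = 1, μ(29) = -1, μ(30) = -1, μ(31) = -1, μ(33) = 1, μ(34) = 1, μ(35) = 1, μ(37) = -1, μ(38) = 1, μ(39) = 1, μ(41) = -1, μ(42) = -1, μ(43) = -1, μ(46) = 1, μ(47) = -1, μ(51) = 1, μ(53) = -1, μ(55) = 1, μ(57) = 1, μ(58) = 1, μ(59) = -1, μ(61) = -1, μ(62) = 1, μ(65) = 1, μ(66) = -1, μ(67) = -1, with μ = 0 on non-squarefree integers. Summing μ(k)/k for k where μ(k) ≠ 0 gives 1690811146852662245882/1309720258513377842646515 ≈ 0.0013. (PNT ⟺ this sum → 0 as n → ∞.)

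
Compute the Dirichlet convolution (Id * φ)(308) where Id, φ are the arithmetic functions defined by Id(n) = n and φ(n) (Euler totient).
(Id * φ)(308) = 2184

Divisors of 308: [1, 2, 4, 7, 11, 14, 22, 28, 44, 77, 154, 308]. For each d | 308:
  d = 1: Id(1) · φ(308/1) = 1 · 120 = 120
  d = 2: Id(2) · φ(308/2) = 2 · 60 = 120
  d = 4: Id(4) · φ(308/4) = 4 · 60 = 240
  d = 7: Id(7) · φ(308/7) = 7 · 20 = 140
  d = 11: Id(11) · φ(308/11) = 11 · 12 = 132
  d = 14: Id(14) · φ(308/14) = 14 · 10 = 140
  d = 22: Id(22) · φ(308/22) = 22 · 6 = 132
  d = 28: Id(28) · φ(308/28) = 28 · 10 = 280
  d = 44: Id(44) · φ(308/44) = 44 · 6 = 264
  d = 77: Id(77) · φ(308/77) = 77 · 2 = 154
  d = 154: Id(154) · φ(308/154) = 154 · 1 = 154
  d = 308: Id(308) · φ(308/308) = 308 · 1 = 308
Summing: (Id * φ)(308) = 120 + 120 + 240 + 140 + 132 + 140 + 132 + 280 + 264 + 154 + 154 + 308 = 2184.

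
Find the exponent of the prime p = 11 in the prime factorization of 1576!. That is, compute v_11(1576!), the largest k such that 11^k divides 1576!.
v_11(1576!) = 157

Legendre's formula: v_p(n!) = Σ_{k ≥ 1} ⌊n / p^k⌋. For p = 11, n = 1576, the terms are:
  ⌊1576/11^1⌋ = ⌊1576/11⌋ = 143
  ⌊1576/11^2⌋ = ⌊1576/121⌋ = 13
  ⌊1576/11^3⌋ = ⌊1576/1331⌋ = 1
(the next term ⌊1576/11^4⌋ = 0, terminating the sum). Summing: v_11(1576!) = 143 + 13 + 1 = 157.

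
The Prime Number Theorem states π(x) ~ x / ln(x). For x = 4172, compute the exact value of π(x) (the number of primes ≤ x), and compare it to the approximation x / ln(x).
π(4172) = 573;  x/ln(x) ≈ 500.47;  relative error ≈ 12.66%.

Directly count primes up to 4172: π(4172) = 573. The PNT approximation gives 4172/ln(4172) ≈ 4172/8.33615 ≈ 500.47. Relative error (π(x) − x/ln(x)) / π(x) ≈ 12.66%; the approximation is known to undercount slightly (Li(x) is a better estimate).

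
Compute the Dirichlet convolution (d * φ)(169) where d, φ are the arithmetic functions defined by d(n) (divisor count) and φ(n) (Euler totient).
(d * φ)(169) = 183

Divisors of 169: [1, 13, 169]. For each d | 169:
  d = 1: d(1) · φ(169/1) = 1 · 156 = 156
  d = 13: d(13) · φ(169/13) = 2 · 12 = 24
  d = 169: d(169) · φ(169/169) = 3 · 1 = 3
Summing: (d * φ)(169) = 156 + 24 + 3 = 183.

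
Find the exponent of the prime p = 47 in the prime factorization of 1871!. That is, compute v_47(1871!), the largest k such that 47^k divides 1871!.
v_47(1871!) = 39

Legendre's formula: v_p(n!) = Σ_{k ≥ 1} ⌊n / p^k⌋. For p = 47, n = 1871, the terms are:
  ⌊1871/47^1⌋ = ⌊1871/47⌋ = 39
(the next term ⌊1871/47^2⌋ = 0, terminating the sum). Summing: v_47(1871!) = 39 = 39.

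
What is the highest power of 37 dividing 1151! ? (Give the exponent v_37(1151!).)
v_37(1151!) = 31

Legendre's formula: v_p(n!) = Σ_{k ≥ 1} ⌊n / p^k⌋. For p = 37, n = 1151, the terms are:
  ⌊1151/37^1⌋ = ⌊1151/37⌋ = 31
(the next term ⌊1151/37^2⌋ = 0, terminating the sum). Summing: v_37(1151!) = 31 = 31.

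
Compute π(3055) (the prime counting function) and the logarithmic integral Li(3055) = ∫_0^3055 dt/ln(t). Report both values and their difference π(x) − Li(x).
π(3055) = 437;  Li(3055) ≈ 449.62;  π(x) − Li(x) ≈ -12.62.

Direct count of primes ≤ 3055 gives π(3055) = 437. Numerical evaluation of the logarithmic integral gives Li(3055) ≈ 449.62. The difference π(x) − Li(x) ≈ -12.62 is typically negative for small/moderate x (Li(x) overestimates), though Littlewood's theorem shows this sign changes infinitely often.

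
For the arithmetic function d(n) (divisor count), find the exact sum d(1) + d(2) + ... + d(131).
Σ_{n ≤ 131} d(n) = 659

Compute d(n) for each 1 ≤ n ≤ 131: d(1) = 1, d(2) = 2, d(3) = 2, d(4) = 3, d(5) = 2, d(6) = 4, d(7) = 2, d(8) = 4, d(9) = 3, d(10) = 4, d(11) = 2, d(12) = 6, d(13) = 2, d(14) = 4, d(15) = 4, d(16) = 5, d(17) = 2, d(18) = 6, d(19) = 2, d(20) = 6, d(21) = 4, d(22) = 4, d(23) = 2, d(24) = 8, d(25) = 3, d(26) = 4, d(27) = 4, d(28) = 6, d(29) = 2, d(30) = 8, d(31) = 2, d(32) = 6, d(33) = 4, d(34) = 4, d(35) = 4, d(36) = 9, d(37) = 2, d(38) = 4, d(39) = 4, d(40) = 8, d(41) = 2, d(42) = 8, d(43) = 2, d(44) = 6, d(45) = 6, d(46) = 4, d(47) = 2, d(48) = 10, d(49) = 3, d(50) = 6, d(51) = 4, d(52) = 6, d(53) = 2, d(54) = 8, d(55) = 4, d(56) = 8, d(57) = 4, d(58) = 4, d(59) = 2, d(60) = 12, d(61) = 2, d(62) = 4, d(63) = 6, d(64) = 7, d(65) = 4, d(66) = 8, d(67) = 2, d(68) = 6, d(69) = 4, d(70) = 8, d(71) = 2, d(72) = 12, d(73) = 2, d(74) = 4, d(75) = 6, d(76) = 6, d(77) = 4, d(78) = 8, d(79) = 2, d(80) = 10, d(81) = 5, d(82) = 4, d(83) = 2, d(84) = 12, d(85) = 4, d(86) = 4, d(87) = 4, d(88) = 8, d(89) = 2, d(90) = 12, d(91) = 4, d(92) = 6, d(93) = 4, d(94) = 4, d(95) = 4, d(96) = 12, d(97) = 2, d(98) = 6, d(99) = 6, d(100) = 9, d(101) = 2, d(102) = 8, d(103) = 2, d(104) = 8, d(105) = 8, d(106) = 4, d(107) = 2, d(108) = 12, d(109) = 2, d(110) = 8, d(111) = 4, d(112) = 10, d(113) = 2, d(114) = 8, d(115) = 4, d(116) = 6, d(117) = 6, d(118) = 4, d(119) = 4, d(120) = 16, d(121) = 3, d(122) = 4, d(123) = 4, d(124) = 6, d(125) = 4, d(126) = 12, d(127) = 2, d(128) = 8, d(129) = 4, d(130) = 8, d(131) = 2. Summing all 131 values: 659. (Dirichlet's divisor formula: Σ_{n ≤ x} d(n) = x ln(x) + (2γ − 1) x + O(√x). For x = 131, the asymptotic estimate is ≈ 658.88.)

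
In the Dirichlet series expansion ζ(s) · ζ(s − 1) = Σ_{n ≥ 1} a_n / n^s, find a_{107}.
σ(107) = 108

In the product (Σ m^0/m^s)(Σ k / k^s) = Σ (Σ_{d | n} d) / n^s, the coefficient of 1/n^s is σ(n) = Σ_{d | n} d. For n = 107, divisors are [1, 107]; summing: σ(107) = 108.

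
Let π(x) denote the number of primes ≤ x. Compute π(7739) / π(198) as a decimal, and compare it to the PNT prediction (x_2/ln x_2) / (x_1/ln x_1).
π(7739)/π(198) = 981/45 ≈ 21.8000;  PNT prediction ≈ 23.0842.

π(198) = 45 and π(7739) = 981, so π(7739)/π(198) ≈ 21.8000. The PNT-predicted ratio is (7739/ln(7739)) / (198/ln(198)) ≈ 23.0842. The two agree to within a few percent, as expected.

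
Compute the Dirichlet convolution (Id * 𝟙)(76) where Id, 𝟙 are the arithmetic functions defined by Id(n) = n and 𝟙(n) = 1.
(Id * 𝟙)(76) = 140

Divisors of 76: [1, 2, 4, 19, 38, 76]. For each d | 76:
  d = 1: Id(1) · 𝟙(76/1) = 1 · 1 = 1
  d = 2: Id(2) · 𝟙(76/2) = 2 · 1 = 2
  d = 4: Id(4) · 𝟙(76/4) = 4 · 1 = 4
  d = 19: Id(19) · 𝟙(76/19) = 19 · 1 = 19
  d = 38: Id(38) · 𝟙(76/38) = 38 · 1 = 38
  d = 76: Id(76) · 𝟙(76/76) = 76 · 1 = 76
Summing: (Id * 𝟙)(76) = 1 + 2 + 4 + 19 + 38 + 76 = 140.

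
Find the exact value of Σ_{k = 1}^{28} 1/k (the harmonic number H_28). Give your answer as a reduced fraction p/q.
H_28 = 315404588903/80313433200

Direct summation: H_28 = 1 + 1/2 + ... + 1/28. The least common denominator is lcm(1, ..., 28) = 80313433200; over this denominator the numerator is 80313433200 + 40156716600 + 26771144400 + 20078358300 + 16062686640 + 13385572200 + 11473347600 + 10039179150 + 8923714800 + 8031343320 + 7301221200 + 6692786100 + 6177956400 + 5736673800 + 5354228880 + 5019589575 + 4724319600 + 4461857400 + 4227022800 + 4015671660 + 3824449200 + 3650610600 + 3491888400 + 3346393050 + 3212537328 + 3088978200 + 2974571600 + 2868336900 = 315404588903, so H_28 = 315404588903/80313433200 (already in lowest terms) ≈ 3.92717. (The PNT-adjacent estimate ln(28) + γ ≈ 3.90942 matches within O(1/n).)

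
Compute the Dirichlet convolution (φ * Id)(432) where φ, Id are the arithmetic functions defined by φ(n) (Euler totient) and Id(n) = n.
(φ * Id)(432) = 3888

Divisors of 432: [1, 2, 3, 4, 6, 8, 9, 12, 16, 18, 24, 27, 36, 48, 54, 72, 108, 144, 216, 432]. For each d | 432:
  d = 1: φ(1) · Id(432/1) = 1 · 432 = 432
  d = 2: φ(2) · Id(432/2) = 1 · 216 = 216
  d = 3: φ(3) · Id(432/3) = 2 · 144 = 288
  d = 4: φ(4) · Id(432/4) = 2 · 108 = 216
  d = 6: φ(6) · Id(432/6) = 2 · 72 = 144
  d = 8: φ(8) · Id(432/8) = 4 · 54 = 216
  d = 9: φ(9) · Id(432/9) = 6 · 48 = 288
  d = 12: φ(12) · Id(432/12) = 4 · 36 = 144
  d = 16: φ(16) · Id(432/16) = 8 · 27 = 216
  d = 18: φ(18) · Id(432/18) = 6 · 24 = 144
  d = 24: φ(24) · Id(432/24) = 8 · 18 = 144
  d = 27: φ(27) · Id(432/27) = 18 · 16 = 288
  d = 36: φ(36) · Id(432/36) = 12 · 12 = 144
  d = 48: φ(48) · Id(432/48) = 16 · 9 = 144
  d = 54: φ(54) · Id(432/54) = 18 · 8 = 144
  d = 72: φ(72) · Id(432/72) = 24 · 6 = 144
  d = 108: φ(108) · Id(432/108) = 36 · 4 = 144
  d = 144: φ(144) · Id(432/144) = 48 · 3 = 144
  d = 216: φ(216) · Id(432/216) = 72 · 2 = 144
  d = 432: φ(432) · Id(432/432) = 144 · 1 = 144
Summing: (φ * Id)(432) = 432 + 216 + 288 + 216 + 144 + 216 + 288 + 144 + 216 + 144 + 144 + 288 + 144 + 144 + 144 + 144 + 144 + 144 + 144 + 144 = 3888.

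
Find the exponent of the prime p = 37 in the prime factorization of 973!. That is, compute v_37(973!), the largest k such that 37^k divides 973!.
v_37(973!) = 26

Legendre's formula: v_p(n!) = Σ_{k ≥ 1} ⌊n / p^k⌋. For p = 37, n = 973, the terms are:
  ⌊973/37^1⌋ = ⌊973/37⌋ = 26
(the next term ⌊973/37^2⌋ = 0, terminating the sum). Summing: v_37(973!) = 26 = 26.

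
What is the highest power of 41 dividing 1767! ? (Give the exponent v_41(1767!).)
v_41(1767!) = 44

Legendre's formula: v_p(n!) = Σ_{k ≥ 1} ⌊n / p^k⌋. For p = 41, n = 1767, the terms are:
  ⌊1767/41^1⌋ = ⌊1767/41⌋ = 43
  ⌊1767/41^2⌋ = ⌊1767/1681⌋ = 1
(the next term ⌊1767/41^3⌋ = 0, terminating the sum). Summing: v_41(1767!) = 43 + 1 = 44.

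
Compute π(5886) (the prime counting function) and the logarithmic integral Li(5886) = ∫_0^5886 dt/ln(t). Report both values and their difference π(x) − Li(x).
π(5886) = 775;  Li(5886) ≈ 787.30;  π(x) − Li(x) ≈ -12.30.

Direct count of primes ≤ 5886 gives π(5886) = 775. Numerical evaluation of the logarithmic integral gives Li(5886) ≈ 787.30. The difference π(x) − Li(x) ≈ -12.30 is typically negative for small/moderate x (Li(x) overestimates), though Littlewood's theorem shows this sign changes infinitely often.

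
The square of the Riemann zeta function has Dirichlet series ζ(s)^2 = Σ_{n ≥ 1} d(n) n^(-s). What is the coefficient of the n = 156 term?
d(156) = 12

ζ(s)^2 = (Σ 1/m^s)(Σ 1/k^s). The coefficient of 1/n^s in the product is the number of ordered pairs (m, k) with mk = n, which equals d(n). For n = 156, divisors are [1, 2, 3, 4, 6, 12, 13, 26, 39, 52, 78, 156], so d(156) = 12.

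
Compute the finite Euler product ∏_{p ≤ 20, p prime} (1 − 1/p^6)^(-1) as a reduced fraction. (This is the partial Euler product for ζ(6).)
∏ = 99475806666511821483705625/97780003061374251090837504

The primes p ≤ 20 are [2, 3, 5, 7, 11, 13, 17, 19]. For each prime, (1 − 1/p^6)^(-1) = p^6 / (p^6 − 1). The product is (1 − 1/2^6)^(-1), (1 − 1/3^6)^(-1), (1 − 1/5^6)^(-1), (1 − 1/7^6)^(-1), (1 − 1/11^6)^(-1), (1 − 1/13^6)^(-1), (1 − 1/17^6)^(-1), (1 − 1/19^6)^(-1) = ∏ p^6 / (p^6 − 1) = 99475806666511821483705625/97780003061374251090837504.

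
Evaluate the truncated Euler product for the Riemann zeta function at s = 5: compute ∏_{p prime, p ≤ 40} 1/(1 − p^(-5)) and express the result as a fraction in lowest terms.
∏ = 132487865367718741281556988782580603348847966827605/127769623698019954360176628845208514576475652988928

The primes p ≤ 40 are [2, 3, 5, 7, 11, 13, 17, 19, 23, 29, 31, 37]. For each prime, (1 − 1/p^5)^(-1) = p^5 / (p^5 − 1). The product is (1 − 1/2^5)^(-1), (1 − 1/3^5)^(-1), (1 − 1/5^5)^(-1), (1 − 1/7^5)^(-1), (1 − 1/11^5)^(-1), (1 − 1/13^5)^(-1), (1 − 1/17^5)^(-1), (1 − 1/19^5)^(-1), (1 − 1/23^5)^(-1), (1 − 1/29^5)^(-1), (1 − 1/31^5)^(-1), (1 − 1/37^5)^(-1) = ∏ p^5 / (p^5 − 1) = 132487865367718741281556988782580603348847966827605/127769623698019954360176628845208514576475652988928.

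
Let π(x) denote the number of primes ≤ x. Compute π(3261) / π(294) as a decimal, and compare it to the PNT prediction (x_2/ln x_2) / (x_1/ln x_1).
π(3261)/π(294) = 461/62 ≈ 7.4355;  PNT prediction ≈ 7.7927.

π(294) = 62 and π(3261) = 461, so π(3261)/π(294) ≈ 7.4355. The PNT-predicted ratio is (3261/ln(3261)) / (294/ln(294)) ≈ 7.7927. The two agree to within a few percent, as expected.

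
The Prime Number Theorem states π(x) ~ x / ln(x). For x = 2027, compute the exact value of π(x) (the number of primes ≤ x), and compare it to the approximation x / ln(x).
π(2027) = 307;  x/ln(x) ≈ 266.21;  relative error ≈ 13.29%.

Directly count primes up to 2027: π(2027) = 307. The PNT approximation gives 2027/ln(2027) ≈ 2027/7.61431 ≈ 266.21. Relative error (π(x) − x/ln(x)) / π(x) ≈ 13.29%; the approximation is known to undercount slightly (Li(x) is a better estimate).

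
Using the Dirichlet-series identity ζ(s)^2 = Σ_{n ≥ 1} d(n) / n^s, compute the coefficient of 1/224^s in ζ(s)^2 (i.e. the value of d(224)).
d(224) = 12

ζ(s)^2 = (Σ 1/m^s)(Σ 1/k^s). The coefficient of 1/n^s in the product is the number of ordered pairs (m, k) with mk = n, which equals d(n). For n = 224, divisors are [1, 2, 4, 7, 8, 14, 16, 28, 32, 56, 112, 224], so d(224) = 12.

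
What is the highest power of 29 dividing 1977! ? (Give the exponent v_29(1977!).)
v_29(1977!) = 70

Legendre's formula: v_p(n!) = Σ_{k ≥ 1} ⌊n / p^k⌋. For p = 29, n = 1977, the terms are:
  ⌊1977/29^1⌋ = ⌊1977/29⌋ = 68
  ⌊1977/29^2⌋ = ⌊1977/841⌋ = 2
(the next term ⌊1977/29^3⌋ = 0, terminating the sum). Summing: v_29(1977!) = 68 + 2 = 70.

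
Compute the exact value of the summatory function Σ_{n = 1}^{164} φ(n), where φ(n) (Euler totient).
Σ_{n ≤ 164} φ(n) = 8234

Compute φ(n) for each 1 ≤ n ≤ 164: φ(1) = 1, φ(2) = 1, φ(3) = 2, φ(4) = 2, φ(5) = 4, φ(6) = 2, φ(7) = 6, φ(8) = 4, φ(9) = 6, φ(10) = 4, φ(11) = 10, φ(12) = 4, φ(13) = 12, φ(14) = 6, φ(15) = 8, φ(16) = 8, φ(17) = 16, φ(18) = 6, φ(19) = 18, φ(20) = 8, φ(21) = 12, φ(22) = 10, φ(23) = 22, φ(24) = 8, φ(25) = 20, φ(26) = 12, φ(27) = 18, φ(28) = 12, φ(29) = 28, φ(30) = 8, φ(31) = 30, φ(32) = 16, φ(33) = 20, φ(34) = 16, φ(35) = 24, φ(36) = 12, φ(37) = 36, φ(38) = 18, φ(39) = 24, φ(40) = 16, φ(41) = 40, φ(42) = 12, φ(43) = 42, φ(44) = 20, φ(45) = 24, φ(46) = 22, φ(47) = 46, φ(48) = 16, φ(49) = 42, φ(50) = 20, φ(51) = 32, φ(52) = 24, φ(53) = 52, φ(54) = 18, φ(55) = 40, φ(56) = 24, φ(57) = 36, φ(58) = 28, φ(59) = 58, φ(60) = 16, φ(61) = 60, φ(62) = 30, φ(63) = 36, φ(64) = 32, φ(65) = 48, φ(66) = 20, φ(67) = 66, φ(68) = 32, φ(69) = 44, φ(70) = 24, φ(71) = 70, φ(72) = 24, φ(73) = 72, φ(74) = 36, φ(75) = 40, φ(76) = 36, φ(77) = 60, φ(78) = 24, φ(79) = 78, φ(80) = 32, φ(81) = 54, φ(82) = 40, φ(83) = 82, φ(84) = 24, φ(85) = 64, φ(86) = 42, φ(87) = 56, φ(88) = 40, φ(89) = 88, φ(90) = 24, φ(91) = 72, φ(92) = 44, φ(93) = 60, φ(94) = 46, φ(95) = 72, φ(96) = 32, φ(97) = 96, φ(98) = 42, φ(99) = 60, φ(100) = 40, φ(101) = 100, φ(102) = 32, φ(103) = 102, φ(104) = 48, φ(105) = 48, φ(106) = 52, φ(107) = 106, φ(108) = 36, φ(109) = 108, φ(110) = 40, φ(111) = 72, φ(112) = 48, φ(113) = 112, φ(114) = 36, φ(115) = 88, φ(116) = 56, φ(117) = 72, φ(118) = 58, φ(119) = 96, φ(120) = 32, φ(121) = 110, φ(122) = 60, φ(123) = 80, φ(124) = 60, φ(125) = 100, φ(126) = 36, φ(127) = 126, φ(128) = 64, φ(129) = 84, φ(130) = 48, φ(131) = 130, φ(132) = 40, φ(133) = 108, φ(134) = 66, φ(135) = 72, φ(136) = 64, φ(137) = 136, φ(138) = 44, φ(139) = 138, φ(140) = 48, φ(141) = 92, φ(142) = 70, φ(143) = 120, φ(144) = 48, φ(145) = 112, φ(146) = 72, φ(147) = 84, φ(148) = 72, φ(149) = 148, φ(150) = 40, φ(151) = 150, φ(152) = 72, φ(153) = 96, φ(154) = 60, φ(155) = 120, φ(156) = 48, φ(157) = 156, φ(158) = 78, φ(159) = 104, φ(160) = 64, φ(161) = 132, φ(162) = 54, φ(163) = 162, φ(164) = 80. Summing all 164 values: 8234. (Average order: Σ_{n ≤ x} φ(n) ~ (3/π²) x². For x = 164, (3/π²)·164² ≈ 8175.40.)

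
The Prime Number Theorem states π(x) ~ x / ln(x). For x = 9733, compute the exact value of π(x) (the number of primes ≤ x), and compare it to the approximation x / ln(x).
π(9733) = 1200;  x/ln(x) ≈ 1059.86;  relative error ≈ 11.68%.

Directly count primes up to 9733: π(9733) = 1200. The PNT approximation gives 9733/ln(9733) ≈ 9733/9.18328 ≈ 1059.86. Relative error (π(x) − x/ln(x)) / π(x) ≈ 11.68%; the approximation is known to undercount slightly (Li(x) is a better estimate).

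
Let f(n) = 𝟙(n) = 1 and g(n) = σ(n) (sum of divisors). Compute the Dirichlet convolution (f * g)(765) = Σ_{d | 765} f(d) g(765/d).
(𝟙 * σ)(765) = 2394

Divisors of 765: [1, 3, 5, 9, 15, 17, 45, 51, 85, 153, 255, 765]. For each d | 765:
  d = 1: 𝟙(1) · σ(765/1) = 1 · 1404 = 1404
  d = 3: 𝟙(3) · σ(765/3) = 1 · 432 = 432
  d = 5: 𝟙(5) · σ(765/5) = 1 · 234 = 234
  d = 9: 𝟙(9) · σ(765/9) = 1 · 108 = 108
  d = 15: 𝟙(15) · σ(765/15) = 1 · 72 = 72
  d = 17: 𝟙(17) · σ(765/17) = 1 · 78 = 78
  d = 45: 𝟙(45) · σ(765/45) = 1 · 18 = 18
  d = 51: 𝟙(51) · σ(765/51) = 1 · 24 = 24
  d = 85: 𝟙(85) · σ(765/85) = 1 · 13 = 13
  d = 153: 𝟙(153) · σ(765/153) = 1 · 6 = 6
  d = 255: 𝟙(255) · σ(765/255) = 1 · 4 = 4
  d = 765: 𝟙(765) · σ(765/765) = 1 · 1 = 1
Summing: (𝟙 * σ)(765) = 1404 + 432 + 234 + 108 + 72 + 78 + 18 + 24 + 13 + 6 + 4 + 1 = 2394.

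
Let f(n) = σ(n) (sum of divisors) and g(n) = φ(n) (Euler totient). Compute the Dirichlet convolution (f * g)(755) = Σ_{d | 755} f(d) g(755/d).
(σ * φ)(755) = 3020

Divisors of 755: [1, 5, 151, 755]. For each d | 755:
  d = 1: σ(1) · φ(755/1) = 1 · 600 = 600
  d = 5: σ(5) · φ(755/5) = 6 · 150 = 900
  d = 151: σ(151) · φ(755/151) = 152 · 4 = 608
  d = 755: σ(755) · φ(755/755) = 912 · 1 = 912
Summing: (σ * φ)(755) = 600 + 900 + 608 + 912 = 3020.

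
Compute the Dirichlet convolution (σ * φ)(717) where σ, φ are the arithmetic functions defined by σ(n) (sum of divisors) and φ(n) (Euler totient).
(σ * φ)(717) = 2868

Divisors of 717: [1, 3, 239, 717]. For each d | 717:
  d = 1: σ(1) · φ(717/1) = 1 · 476 = 476
  d = 3: σ(3) · φ(717/3) = 4 · 238 = 952
  d = 239: σ(239) · φ(717/239) = 240 · 2 = 480
  d = 717: σ(717) · φ(717/717) = 960 · 1 = 960
Summing: (σ * φ)(717) = 476 + 952 + 480 + 960 = 2868.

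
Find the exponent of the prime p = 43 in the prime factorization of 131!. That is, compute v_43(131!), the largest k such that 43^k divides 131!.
v_43(131!) = 3

Legendre's formula: v_p(n!) = Σ_{k ≥ 1} ⌊n / p^k⌋. For p = 43, n = 131, the terms are:
  ⌊131/43^1⌋ = ⌊131/43⌋ = 3
(the next term ⌊131/43^2⌋ = 0, terminating the sum). Summing: v_43(131!) = 3 = 3.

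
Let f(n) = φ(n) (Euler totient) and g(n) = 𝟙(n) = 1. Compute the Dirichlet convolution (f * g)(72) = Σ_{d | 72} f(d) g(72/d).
(φ * 𝟙)(72) = 72

Divisors of 72: [1, 2, 3, 4, 6, 8, 9, 12, 18, 24, 36, 72]. For each d | 72:
  d = 1: φ(1) · 𝟙(72/1) = 1 · 1 = 1
  d = 2: φ(2) · 𝟙(72/2) = 1 · 1 = 1
  d = 3: φ(3) · 𝟙(72/3) = 2 · 1 = 2
  d = 4: φ(4) · 𝟙(72/4) = 2 · 1 = 2
  d = 6: φ(6) · 𝟙(72/6) = 2 · 1 = 2
  d = 8: φ(8) · 𝟙(72/8) = 4 · 1 = 4
  d = 9: φ(9) · 𝟙(72/9) = 6 · 1 = 6
  d = 12: φ(12) · 𝟙(72/12) = 4 · 1 = 4
  d = 18: φ(18) · 𝟙(72/18) = 6 · 1 = 6
  d = 24: φ(24) · 𝟙(72/24) = 8 · 1 = 8
  d = 36: φ(36) · 𝟙(72/36) = 12 · 1 = 12
  d = 72: φ(72) · 𝟙(72/72) = 24 · 1 = 24
Summing: (φ * 𝟙)(72) = 1 + 1 + 2 + 2 + 2 + 4 + 6 + 4 + 6 + 8 + 12 + 24 = 72.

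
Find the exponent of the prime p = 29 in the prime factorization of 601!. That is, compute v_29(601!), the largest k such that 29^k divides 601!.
v_29(601!) = 20

Legendre's formula: v_p(n!) = Σ_{k ≥ 1} ⌊n / p^k⌋. For p = 29, n = 601, the terms are:
  ⌊601/29^1⌋ = ⌊601/29⌋ = 20
(the next term ⌊601/29^2⌋ = 0, terminating the sum). Summing: v_29(601!) = 20 = 20.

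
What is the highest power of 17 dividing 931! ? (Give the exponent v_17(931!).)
v_17(931!) = 57

Legendre's formula: v_p(n!) = Σ_{k ≥ 1} ⌊n / p^k⌋. For p = 17, n = 931, the terms are:
  ⌊931/17^1⌋ = ⌊931/17⌋ = 54
  ⌊931/17^2⌋ = ⌊931/289⌋ = 3
(the next term ⌊931/17^3⌋ = 0, terminating the sum). Summing: v_17(931!) = 54 + 3 = 57.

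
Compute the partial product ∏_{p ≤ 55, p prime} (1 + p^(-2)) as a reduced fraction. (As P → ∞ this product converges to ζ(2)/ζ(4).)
∏ = 5396954168104720000000000/3563579332076505044832837

The primes p ≤ 55 are [2, 3, 5, 7, 11, 13, 17, 19, 23, 29, 31, 37, 41, 43, 47, 53]. For each, (1 + 1/p^2) = (p^2 + 1)/p^2. Multiplying these fractions over p ∈ [2, 3, 5, 7, 11, 13, 17, 19, 23, 29, 31, 37, 41, 43, 47, 53] gives 5396954168104720000000000/3563579332076505044832837. (In the limit P → ∞ this tends to ζ(2)/ζ(4).)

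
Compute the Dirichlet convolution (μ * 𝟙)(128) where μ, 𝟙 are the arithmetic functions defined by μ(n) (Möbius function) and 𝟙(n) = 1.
(μ * 𝟙)(128) = 0

Divisors of 128: [1, 2, 4, 8, 16, 32, 64, 128]. For each d | 128:
  d = 1: μ(1) · 𝟙(128/1) = 1 · 1 = 1
  d = 2: μ(2) · 𝟙(128/2) = -1 · 1 = -1
  d = 4: μ(4) · 𝟙(128/4) = 0 · 1 = 0
  d = 8: μ(8) · 𝟙(128/8) = 0 · 1 = 0
  d = 16: μ(16) · 𝟙(128/16) = 0 · 1 = 0
  d = 32: μ(32) · 𝟙(128/32) = 0 · 1 = 0
  d = 64: μ(64) · 𝟙(128/64) = 0 · 1 = 0
  d = 128: μ(128) · 𝟙(128/128) = 0 · 1 = 0
Summing: (μ * 𝟙)(128) = 1 + -1 + 0 + 0 + 0 + 0 + 0 + 0 = 0.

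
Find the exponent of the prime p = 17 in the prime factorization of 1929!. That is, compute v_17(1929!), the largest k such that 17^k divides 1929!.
v_17(1929!) = 119

Legendre's formula: v_p(n!) = Σ_{k ≥ 1} ⌊n / p^k⌋. For p = 17, n = 1929, the terms are:
  ⌊1929/17^1⌋ = ⌊1929/17⌋ = 113
  ⌊1929/17^2⌋ = ⌊1929/289⌋ = 6
(the next term ⌊1929/17^3⌋ = 0, terminating the sum). Summing: v_17(1929!) = 113 + 6 = 119.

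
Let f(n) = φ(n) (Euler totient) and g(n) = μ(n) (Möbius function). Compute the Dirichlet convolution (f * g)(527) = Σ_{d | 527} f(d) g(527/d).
(φ * μ)(527) = 435

Divisors of 527: [1, 17, 31, 527]. For each d | 527:
  d = 1: φ(1) · μ(527/1) = 1 · 1 = 1
  d = 17: φ(17) · μ(527/17) = 16 · -1 = -16
  d = 31: φ(31) · μ(527/31) = 30 · -1 = -30
  d = 527: φ(527) · μ(527/527) = 480 · 1 = 480
Summing: (φ * μ)(527) = 1 + -16 + -30 + 480 = 435.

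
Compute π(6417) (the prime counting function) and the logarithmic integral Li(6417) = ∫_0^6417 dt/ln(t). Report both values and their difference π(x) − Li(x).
π(6417) = 834;  Li(6417) ≈ 848.16;  π(x) − Li(x) ≈ -14.16.

Direct count of primes ≤ 6417 gives π(6417) = 834. Numerical evaluation of the logarithmic integral gives Li(6417) ≈ 848.16. The difference π(x) − Li(x) ≈ -14.16 is typically negative for small/moderate x (Li(x) overestimates), though Littlewood's theorem shows this sign changes infinitely often.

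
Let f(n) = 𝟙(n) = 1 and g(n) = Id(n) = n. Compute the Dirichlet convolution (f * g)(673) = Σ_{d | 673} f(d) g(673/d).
(𝟙 * Id)(673) = 674

Divisors of 673: [1, 673]. For each d | 673:
  d = 1: 𝟙(1) · Id(673/1) = 1 · 673 = 673
  d = 673: 𝟙(673) · Id(673/673) = 1 · 1 = 1
Summing: (𝟙 * Id)(673) = 673 + 1 = 674.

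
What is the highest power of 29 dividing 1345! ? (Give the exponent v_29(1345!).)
v_29(1345!) = 47

Legendre's formula: v_p(n!) = Σ_{k ≥ 1} ⌊n / p^k⌋. For p = 29, n = 1345, the terms are:
  ⌊1345/29^1⌋ = ⌊1345/29⌋ = 46
  ⌊1345/29^2⌋ = ⌊1345/841⌋ = 1
(the next term ⌊1345/29^3⌋ = 0, terminating the sum). Summing: v_29(1345!) = 46 + 1 = 47.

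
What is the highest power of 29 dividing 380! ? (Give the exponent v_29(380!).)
v_29(380!) = 13

Legendre's formula: v_p(n!) = Σ_{k ≥ 1} ⌊n / p^k⌋. For p = 29, n = 380, the terms are:
  ⌊380/29^1⌋ = ⌊380/29⌋ = 13
(the next term ⌊380/29^2⌋ = 0, terminating the sum). Summing: v_29(380!) = 13 = 13.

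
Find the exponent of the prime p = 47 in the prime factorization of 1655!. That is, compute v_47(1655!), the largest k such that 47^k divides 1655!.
v_47(1655!) = 35

Legendre's formula: v_p(n!) = Σ_{k ≥ 1} ⌊n / p^k⌋. For p = 47, n = 1655, the terms are:
  ⌊1655/47^1⌋ = ⌊1655/47⌋ = 35
(the next term ⌊1655/47^2⌋ = 0, terminating the sum). Summing: v_47(1655!) = 35 = 35.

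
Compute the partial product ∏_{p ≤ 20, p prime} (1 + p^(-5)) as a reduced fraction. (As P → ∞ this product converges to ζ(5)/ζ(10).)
∏ = 405833785877367637916288/391770333462674252324875

The primes p ≤ 20 are [2, 3, 5, 7, 11, 13, 17, 19]. For each, (1 + 1/p^5) = (p^5 + 1)/p^5. Multiplying these fractions over p ∈ [2, 3, 5, 7, 11, 13, 17, 19] gives 405833785877367637916288/391770333462674252324875. (In the limit P → ∞ this tends to ζ(5)/ζ(10).)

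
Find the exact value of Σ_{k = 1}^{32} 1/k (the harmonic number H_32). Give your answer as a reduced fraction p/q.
H_32 = 586061125622639/144403552893600

Direct summation: H_32 = 1 + 1/2 + ... + 1/32. The least common denominator is lcm(1, ..., 32) = 144403552893600; over this denominator the numerator is 144403552893600 + 72201776446800 + 48134517631200 + 36100888223400 + 28880710578720 + 24067258815600 + 20629078984800 + 18050444111700 + 16044839210400 + 14440355289360 + 13127595717600 + 12033629407800 + 11107965607200 + 10314539492400 + 9626903526240 + 9025222055850 + 8494326640800 + 8022419605200 + 7600186994400 + 7220177644680 + 6876359661600 + 6563797858800 + 6278415343200 + 6016814703900 + 5776142115744 + 5553982803600 + 5348279736800 + 5157269746200 + 4979432858400 + 4813451763120 + 4658179125600 + 4512611027925 = 586061125622639, so H_32 = 586061125622639/144403552893600 (already in lowest terms) ≈ 4.05850. (The PNT-adjacent estimate ln(32) + γ ≈ 4.04295 matches within O(1/n).)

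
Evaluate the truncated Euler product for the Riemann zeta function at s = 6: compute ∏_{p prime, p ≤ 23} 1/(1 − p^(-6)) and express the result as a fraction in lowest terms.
∏ = 7921457489978054880231124911875/7786417203783354362865572118528

The primes p ≤ 23 are [2, 3, 5, 7, 11, 13, 17, 19, 23]. For each prime, (1 − 1/p^6)^(-1) = p^6 / (p^6 − 1). The product is (1 − 1/2^6)^(-1), (1 − 1/3^6)^(-1), (1 − 1/5^6)^(-1), (1 − 1/7^6)^(-1), (1 − 1/11^6)^(-1), (1 − 1/13^6)^(-1), (1 − 1/17^6)^(-1), (1 − 1/19^6)^(-1), (1 − 1/23^6)^(-1) = ∏ p^6 / (p^6 − 1) = 7921457489978054880231124911875/7786417203783354362865572118528.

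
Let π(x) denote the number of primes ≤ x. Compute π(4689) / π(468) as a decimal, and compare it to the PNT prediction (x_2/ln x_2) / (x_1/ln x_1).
π(4689)/π(468) = 633/91 ≈ 6.9560;  PNT prediction ≈ 7.2877.

π(468) = 91 and π(4689) = 633, so π(4689)/π(468) ≈ 6.9560. The PNT-predicted ratio is (4689/ln(4689)) / (468/ln(468)) ≈ 7.2877. The two agree to within a few percent, as expected.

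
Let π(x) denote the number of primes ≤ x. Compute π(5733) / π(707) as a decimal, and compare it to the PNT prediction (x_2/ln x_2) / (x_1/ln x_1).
π(5733)/π(707) = 753/126 ≈ 5.9762;  PNT prediction ≈ 6.1478.

π(707) = 126 and π(5733) = 753, so π(5733)/π(707) ≈ 5.9762. The PNT-predicted ratio is (5733/ln(5733)) / (707/ln(707)) ≈ 6.1478. The two agree to within a few percent, as expected.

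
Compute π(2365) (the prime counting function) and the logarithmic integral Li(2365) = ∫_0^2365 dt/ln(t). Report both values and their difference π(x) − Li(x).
π(2365) = 350;  Li(2365) ≈ 362.29;  π(x) − Li(x) ≈ -12.29.

Direct count of primes ≤ 2365 gives π(2365) = 350. Numerical evaluation of the logarithmic integral gives Li(2365) ≈ 362.29. The difference π(x) − Li(x) ≈ -12.29 is typically negative for small/moderate x (Li(x) overestimates), though Littlewood's theorem shows this sign changes infinitely often.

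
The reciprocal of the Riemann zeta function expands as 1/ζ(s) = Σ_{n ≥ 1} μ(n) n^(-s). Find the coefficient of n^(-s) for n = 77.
μ(77) = 1

Factor n = 77 = 7 · 11. μ(n) = 0 if any exponent ≥ 2 (not squarefree); otherwise μ(n) = (−1)^{ω(n)} where ω(n) is the number of distinct prime factors. Applying: μ(77) = 1.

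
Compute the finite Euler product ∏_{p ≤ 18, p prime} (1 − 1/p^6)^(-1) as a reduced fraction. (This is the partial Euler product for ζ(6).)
∏ = 3816568575537013278125/3751506094174038687744

The primes p ≤ 18 are [2, 3, 5, 7, 11, 13, 17]. For each prime, (1 − 1/p^6)^(-1) = p^6 / (p^6 − 1). The product is (1 − 1/2^6)^(-1), (1 − 1/3^6)^(-1), (1 − 1/5^6)^(-1), (1 − 1/7^6)^(-1), (1 − 1/11^6)^(-1), (1 − 1/13^6)^(-1), (1 − 1/17^6)^(-1) = ∏ p^6 / (p^6 − 1) = 3816568575537013278125/3751506094174038687744.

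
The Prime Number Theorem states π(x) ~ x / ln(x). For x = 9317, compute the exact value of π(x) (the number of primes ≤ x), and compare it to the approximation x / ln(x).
π(9317) = 1152;  x/ln(x) ≈ 1019.41;  relative error ≈ 11.51%.

Directly count primes up to 9317: π(9317) = 1152. The PNT approximation gives 9317/ln(9317) ≈ 9317/9.13960 ≈ 1019.41. Relative error (π(x) − x/ln(x)) / π(x) ≈ 11.51%; the approximation is known to undercount slightly (Li(x) is a better estimate).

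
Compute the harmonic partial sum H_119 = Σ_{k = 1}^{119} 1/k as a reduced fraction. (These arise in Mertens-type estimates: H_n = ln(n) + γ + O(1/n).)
H_119 = 93164933029543732588289222815367988877515840444049/17379782769567790172972927968296006432665936992320

Direct summation: H_119 = 1 + 1/2 + ... + 1/119. The least common denominator is lcm(1, ..., 119) = 955888052326228459513511038256280353796626534577600; over this denominator the numerator is 955888052326228459513511038256280353796626534577600 + 477944026163114229756755519128140176898313267288800 + 318629350775409486504503679418760117932208844859200 + 238972013081557114878377759564070088449156633644400 + 191177610465245691902702207651256070759325306915520 + 159314675387704743252251839709380058966104422429600 + 136555436046604065644787291179468621970946647796800 + 119486006540778557439188879782035044224578316822200 + 106209783591803162168167893139586705977402948286400 + 95588805232622845951351103825628035379662653457760 + 86898913847838950864864639841480032163329684961600 + 79657337693852371626125919854690029483052211214800 + 73529850178940650731808541404329257984355887275200 + 68277718023302032822393645589734310985473323898400 + 63725870155081897300900735883752023586441768971840 + 59743003270389278719594439891017522112289158411100 + 56228708960366379971383002250369432576272149092800 + 53104891795901581084083946569793352988701474143200 + 50309897490854129448079528329277913357717186030400 + 47794402616311422975675551912814017689831326728880 + 45518478682201355214929097059822873990315549265600 + 43449456923919475432432319920740016081664842480800 + 41560350101140367804935262532881754512896805851200 + 39828668846926185813062959927345014741526105607400 + 38235522093049138380540441530251214151865061383104 + 36764925089470325365904270702164628992177943637600 + 35403261197267720722722631046528901992467649428800 + 34138859011651016411196822794867155492736661949200 + 32961656976766498603914173732975184613676777054400 + 31862935077540948650450367941876011793220884485920 + 30835098462136401919790678653428398509568597889600 + 29871501635194639359797219945508761056144579205550 + 28966304615946316954954879947160010721109894987200 + 28114354480183189985691501125184716288136074546400 + 27311087209320813128957458235893724394189329559360 + 26552445897950790542041973284896676494350737071600 + 25834812225033201608473271304223793345854771204800 + 25154948745427064724039764164638956678858593015200 + 24509950059646883577269513801443085994785295758400 + 23897201308155711487837775956407008844915663364440 + 23314342739664108768622220445275130580405525233600 + 22759239341100677607464548529911436995157774632800 + 22229954705261126965430489261773961716200617083200 + 21724728461959737716216159960370008040832421240400 + 21241956718360632433633578627917341195480589657280 + 20780175050570183902467631266440877256448402925600 + 20338043666515499138585341239495326676523968820800 + 19914334423463092906531479963672507370763052803700 + 19507919435229152234969613025638374567278092542400 + 19117761046524569190270220765125607075932530691552 + 18742902986788793323794334083456477525424049697600 + 18382462544735162682952135351082314496088971818800 + 18035623628796763387047378080307176486728802539200 + 17701630598633860361361315523264450996233824714400 + 17379782769567790172972927968296006432665936992320 + 17069429505825508205598411397433577746368330974600 + 16769965830284709816026509443092637785905728676800 + 16480828488383249301957086866487592306838388527200 + 16201492412308956940906966750106446674519093806400 + 15931467538770474325225183970938005896610442242960 + 15670295939774237041205098987807874652403713681600 + 15417549231068200959895339326714199254784298944800 + 15172826227400451738309699019940957996771849755200 + 14935750817597319679898609972754380528072289602775 + 14705970035788130146361708280865851596871177455040 + 14483152307973158477477439973580005360554947493600 + 14266985855615350141992702063526572444725769172800 + 14057177240091594992845750562592358144068037273200 + 13853450033713455934978420844293918170965601950400 + 13655543604660406564478729117946862197094664779680 + 13463212004594767035401563919102540194318683585600 + 13276222948975395271020986642448338247175368535800 + 13094356881181211774157685455565484298583925131200 + 12917406112516600804236635652111896672927385602400 + 12745174031016379460180147176750404717288353794368 + 12577474372713532362019882082319478339429296507600 + 12414130549691278694980662834497147451904240708800 + 12254975029823441788634756900721542997392647879200 + 12099848763623145057133051117168105744261095374400 + 11948600654077855743918887978203504422457831682220 + 11801087065755906907574210348842967330822549809600 + 11657171369832054384311110222637565290202762616800 + 11516723522002752524259169135617835587911163067200 + 11379619670550338803732274264955718497578887316400 + 11245741792073275994276600450073886515254429818560 + 11114977352630563482715244630886980858100308541600 + 10987218992255499534638057910991728204558925684800 + 10862364230979868858108079980185004020416210620200 + 10740315194676724264196753238834610716816028478400 + 10620978359180316216816789313958670597740294828640 + 10504264311277235818829791629189893997765126753600 + 10390087525285091951233815633220438628224201462800 + 10278366154045467306596892884476132836522865963200 + 10169021833257749569292670619747663338261984410400 + 10061979498170825889615905665855582671543437206080 + 9957167211731546453265739981836253685381526401850 + 9854516003363179994984649878930725296872438500800 + 9753959717614576117484806512819187283639046271200 + 9655434871982105651651626649053336907036631662400 + 9558880523262284595135110382562803537966265345776 + 9464238141843846133797138992636439146501252817600 + 9371451493394396661897167041728238762712024848800 + 9280466527439111257412728526760003434918704219200 + 9191231272367581341476067675541157248044485909400 + 9103695736440271042985819411964574798063109853120 + 9017811814398381693523689040153588243364401269600 + 8933533199310546350593561105198881811183425556800 + 8850815299316930180680657761632225498116912357200 + 8769615158956224399206523286754865631161711326400 + 8689891384783895086486463984148003216332968496160 + 8611604075011067202824423768074597781951590401600 + 8534714752912754102799205698716788873184165487300 + 8459186303771933270031071135011330564571916235200 + 8384982915142354908013254721546318892952864338400 + 8312070020228073560987052506576350902579361170240 + 8240414244191624650978543433243796153419194263600 + 8169983353215627859089837933814361998261765252800 + 8100746206154478470453483375053223337259546903200 + 8032672708623768567340428892909918939467449870400 = 5124071316624905292355907254845239388263371224422695, so H_119 = 5124071316624905292355907254845239388263371224422695/955888052326228459513511038256280353796626534577600; reducing by gcd(5124071316624905292355907254845239388263371224422695, 955888052326228459513511038256280353796626534577600) = 55 gives 93164933029543732588289222815367988877515840444049/17379782769567790172972927968296006432665936992320 ≈ 5.36053. (The PNT-adjacent estimate ln(119) + γ ≈ 5.35634 matches within O(1/n).)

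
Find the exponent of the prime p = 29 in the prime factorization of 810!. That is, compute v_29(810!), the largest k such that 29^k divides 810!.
v_29(810!) = 27

Legendre's formula: v_p(n!) = Σ_{k ≥ 1} ⌊n / p^k⌋. For p = 29, n = 810, the terms are:
  ⌊810/29^1⌋ = ⌊810/29⌋ = 27
(the next term ⌊810/29^2⌋ = 0, terminating the sum). Summing: v_29(810!) = 27 = 27.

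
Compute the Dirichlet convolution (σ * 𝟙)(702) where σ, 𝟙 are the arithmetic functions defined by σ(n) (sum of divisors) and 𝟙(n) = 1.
(σ * 𝟙)(702) = 3480

Divisors of 702: [1, 2, 3, 6, 9, 13, 18, 26, 27, 39, 54, 78, 117, 234, 351, 702]. For each d | 702:
  d = 1: σ(1) · 𝟙(702/1) = 1 · 1 = 1
  d = 2: σ(2) · 𝟙(702/2) = 3 · 1 = 3
  d = 3: σ(3) · 𝟙(702/3) = 4 · 1 = 4
  d = 6: σ(6) · 𝟙(702/6) = 12 · 1 = 12
  d = 9: σ(9) · 𝟙(702/9) = 13 · 1 = 13
  d = 13: σ(13) · 𝟙(702/13) = 14 · 1 = 14
  d = 18: σ(18) · 𝟙(702/18) = 39 · 1 = 39
  d = 26: σ(26) · 𝟙(702/26) = 42 · 1 = 42
  d = 27: σ(27) · 𝟙(702/27) = 40 · 1 = 40
  d = 39: σ(39) · 𝟙(702/39) = 56 · 1 = 56
  d = 54: σ(54) · 𝟙(702/54) = 120 · 1 = 120
  d = 78: σ(78) · 𝟙(702/78) = 168 · 1 = 168
  d = 117: σ(117) · 𝟙(702/117) = 182 · 1 = 182
  d = 234: σ(234) · 𝟙(702/234) = 546 · 1 = 546
  d = 351: σ(351) · 𝟙(702/351) = 560 · 1 = 560
  d = 702: σ(702) · 𝟙(702/702) = 1680 · 1 = 1680
Summing: (σ * 𝟙)(702) = 1 + 3 + 4 + 12 + 13 + 14 + 39 + 42 + 40 + 56 + 120 + 168 + 182 + 546 + 560 + 1680 = 3480.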